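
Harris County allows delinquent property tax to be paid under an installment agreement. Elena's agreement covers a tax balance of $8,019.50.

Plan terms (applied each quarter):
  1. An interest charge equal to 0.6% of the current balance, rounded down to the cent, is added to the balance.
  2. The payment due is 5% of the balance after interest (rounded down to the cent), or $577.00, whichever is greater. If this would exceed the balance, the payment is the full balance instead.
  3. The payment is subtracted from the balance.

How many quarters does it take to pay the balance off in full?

Quarter 1: opening $8,019.50; interest $48.11 → $8,067.61; payment $577.00; balance $7,490.61
Quarter 2: opening $7,490.61; interest $44.94 → $7,535.55; payment $577.00; balance $6,958.55
Quarter 3: opening $6,958.55; interest $41.75 → $7,000.30; payment $577.00; balance $6,423.30
Quarter 4: opening $6,423.30; interest $38.53 → $6,461.83; payment $577.00; balance $5,884.83
Quarter 5: opening $5,884.83; interest $35.30 → $5,920.13; payment $577.00; balance $5,343.13
Quarter 6: opening $5,343.13; interest $32.05 → $5,375.18; payment $577.00; balance $4,798.18
Quarter 7: opening $4,798.18; interest $28.78 → $4,826.96; payment $577.00; balance $4,249.96
Quarter 8: opening $4,249.96; interest $25.49 → $4,275.45; payment $577.00; balance $3,698.45
Quarter 9: opening $3,698.45; interest $22.19 → $3,720.64; payment $577.00; balance $3,143.64
Quarter 10: opening $3,143.64; interest $18.86 → $3,162.50; payment $577.00; balance $2,585.50
Quarter 11: opening $2,585.50; interest $15.51 → $2,601.01; payment $577.00; balance $2,024.01
Quarter 12: opening $2,024.01; interest $12.14 → $2,036.15; payment $577.00; balance $1,459.15
Quarter 13: opening $1,459.15; interest $8.75 → $1,467.90; payment $577.00; balance $890.90
Quarter 14: opening $890.90; interest $5.34 → $896.24; payment $577.00; balance $319.24
Quarter 15: opening $319.24; interest $1.91 → $321.15; payment $321.15; balance $0.00
Balance reaches $0.00 in quarter 15.

15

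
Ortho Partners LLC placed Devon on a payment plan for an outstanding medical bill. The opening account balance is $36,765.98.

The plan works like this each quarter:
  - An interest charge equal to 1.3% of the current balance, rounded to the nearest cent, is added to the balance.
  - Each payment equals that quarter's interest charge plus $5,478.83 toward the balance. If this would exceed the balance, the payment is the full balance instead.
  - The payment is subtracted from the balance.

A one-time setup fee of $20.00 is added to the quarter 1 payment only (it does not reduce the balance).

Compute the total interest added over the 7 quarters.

$1,849.98

Quarter 1: $36,765.98 +$477.96 interest = $37,243.94; pay $5,956.79 (+ $20.00 fee) → $31,287.15
Quarter 2: $31,287.15 +$406.73 interest = $31,693.88; pay $5,885.56 → $25,808.32
Quarter 3: $25,808.32 +$335.51 interest = $26,143.83; pay $5,814.34 → $20,329.49
Quarter 4: $20,329.49 +$264.28 interest = $20,593.77; pay $5,743.11 → $14,850.66
Quarter 5: $14,850.66 +$193.06 interest = $15,043.72; pay $5,671.89 → $9,371.83
Quarter 6: $9,371.83 +$121.83 interest = $9,493.66; pay $5,600.66 → $3,893.00
Quarter 7: $3,893.00 +$50.61 interest = $3,943.61; pay $3,943.61 → $0.00
Total interest: $477.96 + $406.73 + $335.51 + $264.28 + $193.06 + $121.83 + $50.61 = $1,849.98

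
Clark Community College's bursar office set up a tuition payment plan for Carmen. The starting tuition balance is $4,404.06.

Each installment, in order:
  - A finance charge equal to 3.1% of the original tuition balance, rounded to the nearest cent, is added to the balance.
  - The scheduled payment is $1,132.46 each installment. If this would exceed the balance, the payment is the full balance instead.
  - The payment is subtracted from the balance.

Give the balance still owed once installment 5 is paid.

$0.00

Installment 1: opening $4,404.06; interest $136.53 → $4,540.59; payment $1,132.46; balance $3,408.13
Installment 2: opening $3,408.13; interest $136.53 → $3,544.66; payment $1,132.46; balance $2,412.20
Installment 3: opening $2,412.20; interest $136.53 → $2,548.73; payment $1,132.46; balance $1,416.27
Installment 4: opening $1,416.27; interest $136.53 → $1,552.80; payment $1,132.46; balance $420.34
Installment 5: opening $420.34; interest $136.53 → $556.87; payment $556.87; balance $0.00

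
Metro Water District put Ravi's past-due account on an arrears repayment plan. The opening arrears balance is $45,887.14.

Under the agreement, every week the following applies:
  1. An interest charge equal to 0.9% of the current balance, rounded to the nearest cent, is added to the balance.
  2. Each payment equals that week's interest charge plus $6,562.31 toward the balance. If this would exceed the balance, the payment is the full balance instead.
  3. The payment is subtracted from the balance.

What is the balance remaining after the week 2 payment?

Week 1: opening $45,887.14; interest $412.98 → $46,300.12; payment $6,975.29; balance $39,324.83
Week 2: opening $39,324.83; interest $353.92 → $39,678.75; payment $6,916.23; balance $32,762.52

$32,762.52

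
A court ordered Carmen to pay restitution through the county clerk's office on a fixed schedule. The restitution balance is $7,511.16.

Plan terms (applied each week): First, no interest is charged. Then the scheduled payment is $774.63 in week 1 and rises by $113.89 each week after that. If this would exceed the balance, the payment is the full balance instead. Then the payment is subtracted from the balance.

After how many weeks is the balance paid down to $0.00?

Week 1: $7,511.16 − $774.63 → $6,736.53
Week 2: $6,736.53 − $888.52 → $5,848.01
Week 3: $5,848.01 − $1,002.41 → $4,845.60
Week 4: $4,845.60 − $1,116.30 → $3,729.30
Week 5: $3,729.30 − $1,230.19 → $2,499.11
Week 6: $2,499.11 − $1,344.08 → $1,155.03
Week 7: $1,155.03 − $1,155.03 → $0.00
Balance reaches $0.00 in week 7.

7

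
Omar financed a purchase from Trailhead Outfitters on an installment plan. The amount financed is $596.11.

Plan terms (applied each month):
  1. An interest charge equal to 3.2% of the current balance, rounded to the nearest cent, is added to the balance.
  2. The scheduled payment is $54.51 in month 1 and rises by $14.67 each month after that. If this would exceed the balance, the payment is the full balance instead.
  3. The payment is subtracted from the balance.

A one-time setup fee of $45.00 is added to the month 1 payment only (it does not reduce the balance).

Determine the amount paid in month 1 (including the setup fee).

$99.51

Month 1: opening $596.11; interest $19.08 → $615.19; payment $54.51 (+ $45.00 fee); balance $560.68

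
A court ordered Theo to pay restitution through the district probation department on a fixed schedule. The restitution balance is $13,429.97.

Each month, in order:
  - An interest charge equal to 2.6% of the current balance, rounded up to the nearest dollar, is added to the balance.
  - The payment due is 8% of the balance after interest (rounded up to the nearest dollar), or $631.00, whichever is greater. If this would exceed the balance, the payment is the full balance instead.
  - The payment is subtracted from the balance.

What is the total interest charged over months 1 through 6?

Month 1: $13,429.97 +$350.00 interest = $13,779.97; pay $1,103.00 → $12,676.97
Month 2: $12,676.97 +$330.00 interest = $13,006.97; pay $1,041.00 → $11,965.97
Month 3: $11,965.97 +$312.00 interest = $12,277.97; pay $983.00 → $11,294.97
Month 4: $11,294.97 +$294.00 interest = $11,588.97; pay $928.00 → $10,660.97
Month 5: $10,660.97 +$278.00 interest = $10,938.97; pay $876.00 → $10,062.97
Month 6: $10,062.97 +$262.00 interest = $10,324.97; pay $826.00 → $9,498.97
Total interest: $350.00 + $330.00 + $312.00 + $294.00 + $278.00 + $262.00 = $1,826.00

$1,826.00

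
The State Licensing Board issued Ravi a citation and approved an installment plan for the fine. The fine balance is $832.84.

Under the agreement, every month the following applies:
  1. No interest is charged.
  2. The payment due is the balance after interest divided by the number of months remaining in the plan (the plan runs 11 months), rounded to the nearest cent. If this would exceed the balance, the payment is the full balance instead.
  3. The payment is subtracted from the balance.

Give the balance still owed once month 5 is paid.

$454.29

# | Opening | Payment | End bal
1 | $832.84 | $75.71 | $757.13
2 | $757.13 | $75.71 | $681.42
3 | $681.42 | $75.71 | $605.71
4 | $605.71 | $75.71 | $530.00
5 | $530.00 | $75.71 | $454.29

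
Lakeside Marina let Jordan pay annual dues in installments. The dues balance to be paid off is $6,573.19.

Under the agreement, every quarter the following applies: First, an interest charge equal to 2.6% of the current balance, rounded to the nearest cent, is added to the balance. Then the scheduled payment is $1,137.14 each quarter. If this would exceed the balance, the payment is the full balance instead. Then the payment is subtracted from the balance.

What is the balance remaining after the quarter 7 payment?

$0.00

Quarter 1: opening $6,573.19; interest $170.90 → $6,744.09; payment $1,137.14; balance $5,606.95
Quarter 2: opening $5,606.95; interest $145.78 → $5,752.73; payment $1,137.14; balance $4,615.59
Quarter 3: opening $4,615.59; interest $120.01 → $4,735.60; payment $1,137.14; balance $3,598.46
Quarter 4: opening $3,598.46; interest $93.56 → $3,692.02; payment $1,137.14; balance $2,554.88
Quarter 5: opening $2,554.88; interest $66.43 → $2,621.31; payment $1,137.14; balance $1,484.17
Quarter 6: opening $1,484.17; interest $38.59 → $1,522.76; payment $1,137.14; balance $385.62
Quarter 7: opening $385.62; interest $10.03 → $395.65; payment $395.65; balance $0.00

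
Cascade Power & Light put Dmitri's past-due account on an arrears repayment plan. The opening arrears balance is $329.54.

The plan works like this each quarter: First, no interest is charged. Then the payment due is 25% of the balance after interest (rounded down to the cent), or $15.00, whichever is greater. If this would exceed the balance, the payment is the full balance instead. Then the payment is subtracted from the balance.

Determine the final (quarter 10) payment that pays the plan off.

$13.66

Quarter 1: $329.54 − $82.38 → $247.16
Quarter 2: $247.16 − $61.79 → $185.37
Quarter 3: $185.37 − $46.34 → $139.03
Quarter 4: $139.03 − $34.75 → $104.28
Quarter 5: $104.28 − $26.07 → $78.21
Quarter 6: $78.21 − $19.55 → $58.66
Quarter 7: $58.66 − $15.00 → $43.66
Quarter 8: $43.66 − $15.00 → $28.66
Quarter 9: $28.66 − $15.00 → $13.66
Quarter 10: $13.66 − $13.66 → $0.00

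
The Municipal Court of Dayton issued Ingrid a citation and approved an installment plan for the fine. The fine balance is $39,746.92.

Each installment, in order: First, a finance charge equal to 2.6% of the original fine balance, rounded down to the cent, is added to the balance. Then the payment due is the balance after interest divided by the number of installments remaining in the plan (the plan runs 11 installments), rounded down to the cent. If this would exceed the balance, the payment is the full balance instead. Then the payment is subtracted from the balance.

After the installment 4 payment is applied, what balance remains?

$28,382.52

Installment 1: opening $39,746.92; interest $1,033.41 → $40,780.33; payment $3,707.30; balance $37,073.03
Installment 2: opening $37,073.03; interest $1,033.41 → $38,106.44; payment $3,810.64; balance $34,295.80
Installment 3: opening $34,295.80; interest $1,033.41 → $35,329.21; payment $3,925.46; balance $31,403.75
Installment 4: opening $31,403.75; interest $1,033.41 → $32,437.16; payment $4,054.64; balance $28,382.52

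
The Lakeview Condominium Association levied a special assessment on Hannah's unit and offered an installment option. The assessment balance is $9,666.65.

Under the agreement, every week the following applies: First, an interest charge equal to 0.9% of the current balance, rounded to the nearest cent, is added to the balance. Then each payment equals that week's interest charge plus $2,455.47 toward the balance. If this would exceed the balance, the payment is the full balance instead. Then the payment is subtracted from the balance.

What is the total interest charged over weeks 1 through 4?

$215.40

Week 1: $9,666.65 +$87.00 interest = $9,753.65; pay $2,542.47 → $7,211.18
Week 2: $7,211.18 +$64.90 interest = $7,276.08; pay $2,520.37 → $4,755.71
Week 3: $4,755.71 +$42.80 interest = $4,798.51; pay $2,498.27 → $2,300.24
Week 4: $2,300.24 +$20.70 interest = $2,320.94; pay $2,320.94 → $0.00
Total interest: $87.00 + $64.90 + $42.80 + $20.70 = $215.40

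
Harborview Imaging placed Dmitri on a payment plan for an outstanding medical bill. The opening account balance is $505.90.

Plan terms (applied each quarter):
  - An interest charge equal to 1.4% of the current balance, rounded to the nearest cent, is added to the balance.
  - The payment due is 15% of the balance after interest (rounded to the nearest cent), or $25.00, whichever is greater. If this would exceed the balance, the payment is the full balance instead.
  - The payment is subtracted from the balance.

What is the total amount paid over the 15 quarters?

$549.77

Quarter 1: opening $505.90; interest $7.08 → $512.98; payment $76.95; balance $436.03
Quarter 2: opening $436.03; interest $6.10 → $442.13; payment $66.32; balance $375.81
Quarter 3: opening $375.81; interest $5.26 → $381.07; payment $57.16; balance $323.91
Quarter 4: opening $323.91; interest $4.53 → $328.44; payment $49.27; balance $279.17
Quarter 5: opening $279.17; interest $3.91 → $283.08; payment $42.46; balance $240.62
Quarter 6: opening $240.62; interest $3.37 → $243.99; payment $36.60; balance $207.39
Quarter 7: opening $207.39; interest $2.90 → $210.29; payment $31.54; balance $178.75
Quarter 8: opening $178.75; interest $2.50 → $181.25; payment $27.19; balance $154.06
Quarter 9: opening $154.06; interest $2.16 → $156.22; payment $25.00; balance $131.22
Quarter 10: opening $131.22; interest $1.84 → $133.06; payment $25.00; balance $108.06
Quarter 11: opening $108.06; interest $1.51 → $109.57; payment $25.00; balance $84.57
Quarter 12: opening $84.57; interest $1.18 → $85.75; payment $25.00; balance $60.75
Quarter 13: opening $60.75; interest $0.85 → $61.60; payment $25.00; balance $36.60
Quarter 14: opening $36.60; interest $0.51 → $37.11; payment $25.00; balance $12.11
Quarter 15: opening $12.11; interest $0.17 → $12.28; payment $12.28; balance $0.00
Total paid: $549.77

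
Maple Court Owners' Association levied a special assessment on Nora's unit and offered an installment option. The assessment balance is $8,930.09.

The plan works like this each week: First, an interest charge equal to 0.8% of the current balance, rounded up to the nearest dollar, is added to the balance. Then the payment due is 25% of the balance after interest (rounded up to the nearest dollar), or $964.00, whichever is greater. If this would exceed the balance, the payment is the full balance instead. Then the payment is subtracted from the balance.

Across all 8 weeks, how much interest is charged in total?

Week 1: opening $8,930.09; interest $72.00 → $9,002.09; payment $2,251.00; balance $6,751.09
Week 2: opening $6,751.09; interest $55.00 → $6,806.09; payment $1,702.00; balance $5,104.09
Week 3: opening $5,104.09; interest $41.00 → $5,145.09; payment $1,287.00; balance $3,858.09
Week 4: opening $3,858.09; interest $31.00 → $3,889.09; payment $973.00; balance $2,916.09
Week 5: opening $2,916.09; interest $24.00 → $2,940.09; payment $964.00; balance $1,976.09
Week 6: opening $1,976.09; interest $16.00 → $1,992.09; payment $964.00; balance $1,028.09
Week 7: opening $1,028.09; interest $9.00 → $1,037.09; payment $964.00; balance $73.09
Week 8: opening $73.09; interest $1.00 → $74.09; payment $74.09; balance $0.00
Total interest: $72.00 + $55.00 + $41.00 + $31.00 + $24.00 + $16.00 + $9.00 + $1.00 = $249.00

$249.00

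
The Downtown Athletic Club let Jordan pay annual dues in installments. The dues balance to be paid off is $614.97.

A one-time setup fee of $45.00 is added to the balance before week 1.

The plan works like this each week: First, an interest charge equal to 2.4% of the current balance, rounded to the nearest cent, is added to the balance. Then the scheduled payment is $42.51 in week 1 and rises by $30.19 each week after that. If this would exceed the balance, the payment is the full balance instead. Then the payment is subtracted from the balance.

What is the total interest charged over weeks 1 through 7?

Week 1: $659.97 +$15.84 interest = $675.81; pay $42.51 → $633.30
Week 2: $633.30 +$15.20 interest = $648.50; pay $72.70 → $575.80
Week 3: $575.80 +$13.82 interest = $589.62; pay $102.89 → $486.73
Week 4: $486.73 +$11.68 interest = $498.41; pay $133.08 → $365.33
Week 5: $365.33 +$8.77 interest = $374.10; pay $163.27 → $210.83
Week 6: $210.83 +$5.06 interest = $215.89; pay $193.46 → $22.43
Week 7: $22.43 +$0.54 interest = $22.97; pay $22.97 → $0.00
Total interest: $15.84 + $15.20 + $13.82 + $11.68 + $8.77 + $5.06 + $0.54 = $70.91

$70.91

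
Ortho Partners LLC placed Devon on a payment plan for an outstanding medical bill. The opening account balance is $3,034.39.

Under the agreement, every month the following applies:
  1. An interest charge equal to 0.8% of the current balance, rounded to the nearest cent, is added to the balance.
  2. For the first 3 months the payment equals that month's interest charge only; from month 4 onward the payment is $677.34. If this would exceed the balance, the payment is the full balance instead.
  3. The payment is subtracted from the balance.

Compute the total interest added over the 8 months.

$141.55

Month 1: $3,034.39 +$24.28 interest = $3,058.67; pay $24.28 → $3,034.39
Month 2: $3,034.39 +$24.28 interest = $3,058.67; pay $24.28 → $3,034.39
Month 3: $3,034.39 +$24.28 interest = $3,058.67; pay $24.28 → $3,034.39
Month 4: $3,034.39 +$24.28 interest = $3,058.67; pay $677.34 → $2,381.33
Month 5: $2,381.33 +$19.05 interest = $2,400.38; pay $677.34 → $1,723.04
Month 6: $1,723.04 +$13.78 interest = $1,736.82; pay $677.34 → $1,059.48
Month 7: $1,059.48 +$8.48 interest = $1,067.96; pay $677.34 → $390.62
Month 8: $390.62 +$3.12 interest = $393.74; pay $393.74 → $0.00
Total interest: $24.28 + $24.28 + $24.28 + $24.28 + $19.05 + $13.78 + $8.48 + $3.12 = $141.55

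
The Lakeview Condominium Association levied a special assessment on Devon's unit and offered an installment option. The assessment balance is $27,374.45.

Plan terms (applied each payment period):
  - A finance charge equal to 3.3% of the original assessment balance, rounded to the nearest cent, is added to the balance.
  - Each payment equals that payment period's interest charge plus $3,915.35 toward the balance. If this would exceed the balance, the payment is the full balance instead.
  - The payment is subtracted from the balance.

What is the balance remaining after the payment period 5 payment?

# | Opening | Interest | Payment | End bal
1 | $27,374.45 | $903.36 | $4,818.71 | $23,459.10
2 | $23,459.10 | $903.36 | $4,818.71 | $19,543.75
3 | $19,543.75 | $903.36 | $4,818.71 | $15,628.40
4 | $15,628.40 | $903.36 | $4,818.71 | $11,713.05
5 | $11,713.05 | $903.36 | $4,818.71 | $7,797.70

$7,797.70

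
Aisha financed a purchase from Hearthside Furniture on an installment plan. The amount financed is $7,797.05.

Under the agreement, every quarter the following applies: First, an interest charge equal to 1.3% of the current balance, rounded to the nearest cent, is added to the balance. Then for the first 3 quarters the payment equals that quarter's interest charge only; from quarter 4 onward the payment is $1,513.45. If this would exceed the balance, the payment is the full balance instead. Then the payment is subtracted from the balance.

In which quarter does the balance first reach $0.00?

9

Quarter 1: $7,797.05 +$101.36 interest = $7,898.41; pay $101.36 → $7,797.05
Quarter 2: $7,797.05 +$101.36 interest = $7,898.41; pay $101.36 → $7,797.05
Quarter 3: $7,797.05 +$101.36 interest = $7,898.41; pay $101.36 → $7,797.05
Quarter 4: $7,797.05 +$101.36 interest = $7,898.41; pay $1,513.45 → $6,384.96
Quarter 5: $6,384.96 +$83.00 interest = $6,467.96; pay $1,513.45 → $4,954.51
Quarter 6: $4,954.51 +$64.41 interest = $5,018.92; pay $1,513.45 → $3,505.47
Quarter 7: $3,505.47 +$45.57 interest = $3,551.04; pay $1,513.45 → $2,037.59
Quarter 8: $2,037.59 +$26.49 interest = $2,064.08; pay $1,513.45 → $550.63
Quarter 9: $550.63 +$7.16 interest = $557.79; pay $557.79 → $0.00
Balance reaches $0.00 in quarter 9.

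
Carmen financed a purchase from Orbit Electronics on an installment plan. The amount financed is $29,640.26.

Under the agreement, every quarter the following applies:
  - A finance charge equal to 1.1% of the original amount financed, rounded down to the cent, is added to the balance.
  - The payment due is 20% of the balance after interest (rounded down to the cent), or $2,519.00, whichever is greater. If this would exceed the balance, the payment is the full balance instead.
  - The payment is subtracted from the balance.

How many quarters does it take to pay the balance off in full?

10

# | Opening | Interest | Payment | End bal
1 | $29,640.26 | $326.04 | $5,993.26 | $23,973.04
2 | $23,973.04 | $326.04 | $4,859.81 | $19,439.27
3 | $19,439.27 | $326.04 | $3,953.06 | $15,812.25
4 | $15,812.25 | $326.04 | $3,227.65 | $12,910.64
5 | $12,910.64 | $326.04 | $2,647.33 | $10,589.35
6 | $10,589.35 | $326.04 | $2,519.00 | $8,396.39
7 | $8,396.39 | $326.04 | $2,519.00 | $6,203.43
8 | $6,203.43 | $326.04 | $2,519.00 | $4,010.47
9 | $4,010.47 | $326.04 | $2,519.00 | $1,817.51
10 | $1,817.51 | $326.04 | $2,143.55 | $0.00
Balance reaches $0.00 in quarter 10.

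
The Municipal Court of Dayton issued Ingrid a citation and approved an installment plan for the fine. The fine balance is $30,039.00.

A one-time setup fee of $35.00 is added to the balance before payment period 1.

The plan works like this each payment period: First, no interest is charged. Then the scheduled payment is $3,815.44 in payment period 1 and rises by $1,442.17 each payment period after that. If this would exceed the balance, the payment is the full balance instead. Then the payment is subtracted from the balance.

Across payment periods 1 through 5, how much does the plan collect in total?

Payment period 1: opening $30,074.00; payment $3,815.44; balance $26,258.56
Payment period 2: opening $26,258.56; payment $5,257.61; balance $21,000.95
Payment period 3: opening $21,000.95; payment $6,699.78; balance $14,301.17
Payment period 4: opening $14,301.17; payment $8,141.95; balance $6,159.22
Payment period 5: opening $6,159.22; payment $6,159.22; balance $0.00
Total paid: $30,074.00

$30,074.00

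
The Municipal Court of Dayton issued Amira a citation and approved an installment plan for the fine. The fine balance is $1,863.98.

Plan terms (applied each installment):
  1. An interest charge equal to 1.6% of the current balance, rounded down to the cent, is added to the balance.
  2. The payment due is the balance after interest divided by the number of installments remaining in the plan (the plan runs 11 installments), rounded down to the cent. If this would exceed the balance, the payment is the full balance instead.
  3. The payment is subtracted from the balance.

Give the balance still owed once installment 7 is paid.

$757.48

Installment 1: $1,863.98 +$29.82 interest = $1,893.80; pay $172.16 → $1,721.64
Installment 2: $1,721.64 +$27.54 interest = $1,749.18; pay $174.91 → $1,574.27
Installment 3: $1,574.27 +$25.18 interest = $1,599.45; pay $177.71 → $1,421.74
Installment 4: $1,421.74 +$22.74 interest = $1,444.48; pay $180.56 → $1,263.92
Installment 5: $1,263.92 +$20.22 interest = $1,284.14; pay $183.44 → $1,100.70
Installment 6: $1,100.70 +$17.61 interest = $1,118.31; pay $186.38 → $931.93
Installment 7: $931.93 +$14.91 interest = $946.84; pay $189.36 → $757.48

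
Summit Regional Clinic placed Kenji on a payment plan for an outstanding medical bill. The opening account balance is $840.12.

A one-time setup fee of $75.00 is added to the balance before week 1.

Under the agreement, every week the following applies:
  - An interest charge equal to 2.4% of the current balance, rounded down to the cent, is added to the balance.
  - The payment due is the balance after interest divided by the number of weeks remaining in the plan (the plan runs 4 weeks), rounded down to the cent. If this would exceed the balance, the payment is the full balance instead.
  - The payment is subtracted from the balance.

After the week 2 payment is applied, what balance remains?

Week 1: opening $915.12; interest $21.96 → $937.08; payment $234.27; balance $702.81
Week 2: opening $702.81; interest $16.86 → $719.67; payment $239.89; balance $479.78

$479.78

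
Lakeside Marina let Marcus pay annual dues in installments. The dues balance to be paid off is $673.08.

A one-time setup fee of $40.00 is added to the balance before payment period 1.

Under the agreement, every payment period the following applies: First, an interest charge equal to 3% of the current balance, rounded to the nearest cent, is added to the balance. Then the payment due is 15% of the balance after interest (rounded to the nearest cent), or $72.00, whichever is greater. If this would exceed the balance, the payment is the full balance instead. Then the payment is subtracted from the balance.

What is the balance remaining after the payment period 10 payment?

$34.54

Payment period 1: opening $713.08; interest $21.39 → $734.47; payment $110.17; balance $624.30
Payment period 2: opening $624.30; interest $18.73 → $643.03; payment $96.45; balance $546.58
Payment period 3: opening $546.58; interest $16.40 → $562.98; payment $84.45; balance $478.53
Payment period 4: opening $478.53; interest $14.36 → $492.89; payment $73.93; balance $418.96
Payment period 5: opening $418.96; interest $12.57 → $431.53; payment $72.00; balance $359.53
Payment period 6: opening $359.53; interest $10.79 → $370.32; payment $72.00; balance $298.32
Payment period 7: opening $298.32; interest $8.95 → $307.27; payment $72.00; balance $235.27
Payment period 8: opening $235.27; interest $7.06 → $242.33; payment $72.00; balance $170.33
Payment period 9: opening $170.33; interest $5.11 → $175.44; payment $72.00; balance $103.44
Payment period 10: opening $103.44; interest $3.10 → $106.54; payment $72.00; balance $34.54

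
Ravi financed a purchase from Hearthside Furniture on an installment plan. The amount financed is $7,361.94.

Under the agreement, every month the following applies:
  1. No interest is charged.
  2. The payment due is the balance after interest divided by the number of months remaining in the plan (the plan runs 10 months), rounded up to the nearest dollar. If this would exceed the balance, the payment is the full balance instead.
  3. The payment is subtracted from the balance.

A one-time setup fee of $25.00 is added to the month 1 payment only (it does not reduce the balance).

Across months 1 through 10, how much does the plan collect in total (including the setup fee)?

$7,386.94

Month 1: opening $7,361.94; payment $737.00 (+ $25.00 fee); balance $6,624.94
Month 2: opening $6,624.94; payment $737.00; balance $5,887.94
Month 3: opening $5,887.94; payment $736.00; balance $5,151.94
Month 4: opening $5,151.94; payment $736.00; balance $4,415.94
Month 5: opening $4,415.94; payment $736.00; balance $3,679.94
Month 6: opening $3,679.94; payment $736.00; balance $2,943.94
Month 7: opening $2,943.94; payment $736.00; balance $2,207.94
Month 8: opening $2,207.94; payment $736.00; balance $1,471.94
Month 9: opening $1,471.94; payment $736.00; balance $735.94
Month 10: opening $735.94; payment $735.94; balance $0.00
Total paid: $7,386.94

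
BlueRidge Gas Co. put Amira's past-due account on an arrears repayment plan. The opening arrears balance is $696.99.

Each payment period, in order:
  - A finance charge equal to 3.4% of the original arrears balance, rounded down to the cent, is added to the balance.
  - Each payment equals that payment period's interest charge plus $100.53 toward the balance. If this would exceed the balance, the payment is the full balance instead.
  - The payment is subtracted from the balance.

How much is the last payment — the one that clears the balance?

# | Opening | Interest | Payment | End bal
1 | $696.99 | $23.69 | $124.22 | $596.46
2 | $596.46 | $23.69 | $124.22 | $495.93
3 | $495.93 | $23.69 | $124.22 | $395.40
4 | $395.40 | $23.69 | $124.22 | $294.87
5 | $294.87 | $23.69 | $124.22 | $194.34
6 | $194.34 | $23.69 | $124.22 | $93.81
7 | $93.81 | $23.69 | $117.50 | $0.00

$117.50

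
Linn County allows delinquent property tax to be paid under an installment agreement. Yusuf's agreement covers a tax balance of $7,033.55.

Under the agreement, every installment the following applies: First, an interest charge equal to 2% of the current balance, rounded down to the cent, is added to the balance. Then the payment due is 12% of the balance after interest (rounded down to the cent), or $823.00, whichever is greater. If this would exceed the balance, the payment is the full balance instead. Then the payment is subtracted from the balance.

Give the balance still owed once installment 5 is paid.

# | Opening | Interest | Payment | End bal
1 | $7,033.55 | $140.67 | $860.90 | $6,313.32
2 | $6,313.32 | $126.26 | $823.00 | $5,616.58
3 | $5,616.58 | $112.33 | $823.00 | $4,905.91
4 | $4,905.91 | $98.11 | $823.00 | $4,181.02
5 | $4,181.02 | $83.62 | $823.00 | $3,441.64

$3,441.64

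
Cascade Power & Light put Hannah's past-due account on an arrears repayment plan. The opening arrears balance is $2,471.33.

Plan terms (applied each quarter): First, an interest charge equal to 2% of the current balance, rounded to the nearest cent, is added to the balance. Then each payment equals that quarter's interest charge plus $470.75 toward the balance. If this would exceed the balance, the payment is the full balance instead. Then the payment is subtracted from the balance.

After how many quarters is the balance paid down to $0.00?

Quarter 1: $2,471.33 +$49.43 interest = $2,520.76; pay $520.18 → $2,000.58
Quarter 2: $2,000.58 +$40.01 interest = $2,040.59; pay $510.76 → $1,529.83
Quarter 3: $1,529.83 +$30.60 interest = $1,560.43; pay $501.35 → $1,059.08
Quarter 4: $1,059.08 +$21.18 interest = $1,080.26; pay $491.93 → $588.33
Quarter 5: $588.33 +$11.77 interest = $600.10; pay $482.52 → $117.58
Quarter 6: $117.58 +$2.35 interest = $119.93; pay $119.93 → $0.00
Balance reaches $0.00 in quarter 6.

6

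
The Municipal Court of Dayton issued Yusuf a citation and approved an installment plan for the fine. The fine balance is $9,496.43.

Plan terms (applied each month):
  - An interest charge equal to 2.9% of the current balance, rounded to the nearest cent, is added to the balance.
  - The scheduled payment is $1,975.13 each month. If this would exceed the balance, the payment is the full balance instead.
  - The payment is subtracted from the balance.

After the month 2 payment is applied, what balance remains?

Month 1: $9,496.43 +$275.40 interest = $9,771.83; pay $1,975.13 → $7,796.70
Month 2: $7,796.70 +$226.10 interest = $8,022.80; pay $1,975.13 → $6,047.67

$6,047.67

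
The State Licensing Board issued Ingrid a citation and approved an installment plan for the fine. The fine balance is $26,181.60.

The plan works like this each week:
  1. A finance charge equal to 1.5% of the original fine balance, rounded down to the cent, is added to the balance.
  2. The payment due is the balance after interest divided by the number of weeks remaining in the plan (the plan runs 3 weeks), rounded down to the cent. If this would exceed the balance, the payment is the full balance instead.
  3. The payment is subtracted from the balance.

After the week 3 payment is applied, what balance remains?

Week 1: $26,181.60 +$392.72 interest = $26,574.32; pay $8,858.10 → $17,716.22
Week 2: $17,716.22 +$392.72 interest = $18,108.94; pay $9,054.47 → $9,054.47
Week 3: $9,054.47 +$392.72 interest = $9,447.19; pay $9,447.19 → $0.00

$0.00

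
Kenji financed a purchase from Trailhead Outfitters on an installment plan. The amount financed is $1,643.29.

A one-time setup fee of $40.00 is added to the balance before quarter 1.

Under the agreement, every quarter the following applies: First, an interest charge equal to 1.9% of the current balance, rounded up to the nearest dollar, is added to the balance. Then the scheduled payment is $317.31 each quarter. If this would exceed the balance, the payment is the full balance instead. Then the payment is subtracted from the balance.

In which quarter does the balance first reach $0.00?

6

Quarter 1: $1,683.29 +$32.00 interest = $1,715.29; pay $317.31 → $1,397.98
Quarter 2: $1,397.98 +$27.00 interest = $1,424.98; pay $317.31 → $1,107.67
Quarter 3: $1,107.67 +$22.00 interest = $1,129.67; pay $317.31 → $812.36
Quarter 4: $812.36 +$16.00 interest = $828.36; pay $317.31 → $511.05
Quarter 5: $511.05 +$10.00 interest = $521.05; pay $317.31 → $203.74
Quarter 6: $203.74 +$4.00 interest = $207.74; pay $207.74 → $0.00
Balance reaches $0.00 in quarter 6.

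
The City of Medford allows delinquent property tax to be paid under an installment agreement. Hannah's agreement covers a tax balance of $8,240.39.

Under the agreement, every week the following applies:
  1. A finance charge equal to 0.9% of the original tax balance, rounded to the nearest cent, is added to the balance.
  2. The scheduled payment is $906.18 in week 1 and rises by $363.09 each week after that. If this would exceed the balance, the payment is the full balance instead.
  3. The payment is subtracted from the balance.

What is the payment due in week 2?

$1,269.27

# | Opening | Interest | Payment | End bal
1 | $8,240.39 | $74.16 | $906.18 | $7,408.37
2 | $7,408.37 | $74.16 | $1,269.27 | $6,213.26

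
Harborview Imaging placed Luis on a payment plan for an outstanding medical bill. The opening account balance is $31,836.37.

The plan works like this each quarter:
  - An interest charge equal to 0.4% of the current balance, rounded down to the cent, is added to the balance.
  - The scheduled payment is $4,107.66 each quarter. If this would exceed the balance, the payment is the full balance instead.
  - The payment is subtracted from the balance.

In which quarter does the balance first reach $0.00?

# | Opening | Interest | Payment | End bal
1 | $31,836.37 | $127.34 | $4,107.66 | $27,856.05
2 | $27,856.05 | $111.42 | $4,107.66 | $23,859.81
3 | $23,859.81 | $95.43 | $4,107.66 | $19,847.58
4 | $19,847.58 | $79.39 | $4,107.66 | $15,819.31
5 | $15,819.31 | $63.27 | $4,107.66 | $11,774.92
6 | $11,774.92 | $47.09 | $4,107.66 | $7,714.35
7 | $7,714.35 | $30.85 | $4,107.66 | $3,637.54
8 | $3,637.54 | $14.55 | $3,652.09 | $0.00
Balance reaches $0.00 in quarter 8.

8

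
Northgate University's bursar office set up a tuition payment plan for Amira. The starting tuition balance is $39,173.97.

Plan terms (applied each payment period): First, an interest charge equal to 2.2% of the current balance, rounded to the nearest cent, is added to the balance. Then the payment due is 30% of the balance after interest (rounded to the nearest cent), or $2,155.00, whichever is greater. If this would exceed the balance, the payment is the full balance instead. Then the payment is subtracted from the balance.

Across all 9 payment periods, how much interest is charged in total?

Payment period 1: $39,173.97 +$861.83 interest = $40,035.80; pay $12,010.74 → $28,025.06
Payment period 2: $28,025.06 +$616.55 interest = $28,641.61; pay $8,592.48 → $20,049.13
Payment period 3: $20,049.13 +$441.08 interest = $20,490.21; pay $6,147.06 → $14,343.15
Payment period 4: $14,343.15 +$315.55 interest = $14,658.70; pay $4,397.61 → $10,261.09
Payment period 5: $10,261.09 +$225.74 interest = $10,486.83; pay $3,146.05 → $7,340.78
Payment period 6: $7,340.78 +$161.50 interest = $7,502.28; pay $2,250.68 → $5,251.60
Payment period 7: $5,251.60 +$115.54 interest = $5,367.14; pay $2,155.00 → $3,212.14
Payment period 8: $3,212.14 +$70.67 interest = $3,282.81; pay $2,155.00 → $1,127.81
Payment period 9: $1,127.81 +$24.81 interest = $1,152.62; pay $1,152.62 → $0.00
Total interest: $861.83 + $616.55 + $441.08 + $315.55 + $225.74 + $161.50 + $115.54 + $70.67 + $24.81 = $2,833.27

$2,833.27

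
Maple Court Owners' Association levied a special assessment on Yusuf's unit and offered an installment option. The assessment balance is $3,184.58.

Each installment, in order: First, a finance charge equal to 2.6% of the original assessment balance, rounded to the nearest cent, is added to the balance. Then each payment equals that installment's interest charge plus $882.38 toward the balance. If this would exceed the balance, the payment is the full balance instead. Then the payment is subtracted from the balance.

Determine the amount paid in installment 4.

$620.24

# | Opening | Interest | Payment | End bal
1 | $3,184.58 | $82.80 | $965.18 | $2,302.20
2 | $2,302.20 | $82.80 | $965.18 | $1,419.82
3 | $1,419.82 | $82.80 | $965.18 | $537.44
4 | $537.44 | $82.80 | $620.24 | $0.00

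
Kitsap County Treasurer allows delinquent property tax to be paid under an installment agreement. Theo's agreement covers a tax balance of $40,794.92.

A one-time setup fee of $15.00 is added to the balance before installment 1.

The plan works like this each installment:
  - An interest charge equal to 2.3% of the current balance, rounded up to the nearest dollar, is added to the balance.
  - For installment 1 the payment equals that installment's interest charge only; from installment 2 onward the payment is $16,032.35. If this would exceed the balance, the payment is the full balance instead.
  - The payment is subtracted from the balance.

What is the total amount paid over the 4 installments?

# | Opening | Interest | Payment | End bal
1 | $40,809.92 | $939.00 | $939.00 | $40,809.92
2 | $40,809.92 | $939.00 | $16,032.35 | $25,716.57
3 | $25,716.57 | $592.00 | $16,032.35 | $10,276.22
4 | $10,276.22 | $237.00 | $10,513.22 | $0.00
Total paid: $43,516.92

$43,516.92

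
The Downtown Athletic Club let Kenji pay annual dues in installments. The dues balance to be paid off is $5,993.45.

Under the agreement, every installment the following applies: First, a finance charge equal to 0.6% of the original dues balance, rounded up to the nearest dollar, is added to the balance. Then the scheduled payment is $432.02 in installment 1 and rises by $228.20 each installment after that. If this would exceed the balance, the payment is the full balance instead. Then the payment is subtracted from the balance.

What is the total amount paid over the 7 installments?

Installment 1: opening $5,993.45; interest $36.00 → $6,029.45; payment $432.02; balance $5,597.43
Installment 2: opening $5,597.43; interest $36.00 → $5,633.43; payment $660.22; balance $4,973.21
Installment 3: opening $4,973.21; interest $36.00 → $5,009.21; payment $888.42; balance $4,120.79
Installment 4: opening $4,120.79; interest $36.00 → $4,156.79; payment $1,116.62; balance $3,040.17
Installment 5: opening $3,040.17; interest $36.00 → $3,076.17; payment $1,344.82; balance $1,731.35
Installment 6: opening $1,731.35; interest $36.00 → $1,767.35; payment $1,573.02; balance $194.33
Installment 7: opening $194.33; interest $36.00 → $230.33; payment $230.33; balance $0.00
Total paid: $6,245.45

$6,245.45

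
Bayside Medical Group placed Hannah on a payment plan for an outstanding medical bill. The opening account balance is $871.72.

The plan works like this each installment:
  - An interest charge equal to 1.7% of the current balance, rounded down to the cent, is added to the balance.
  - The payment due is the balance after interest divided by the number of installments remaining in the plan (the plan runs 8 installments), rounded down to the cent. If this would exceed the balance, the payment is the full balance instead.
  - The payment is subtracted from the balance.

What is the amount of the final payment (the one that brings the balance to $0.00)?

$124.69

Installment 1: opening $871.72; interest $14.81 → $886.53; payment $110.81; balance $775.72
Installment 2: opening $775.72; interest $13.18 → $788.90; payment $112.70; balance $676.20
Installment 3: opening $676.20; interest $11.49 → $687.69; payment $114.61; balance $573.08
Installment 4: opening $573.08; interest $9.74 → $582.82; payment $116.56; balance $466.26
Installment 5: opening $466.26; interest $7.92 → $474.18; payment $118.54; balance $355.64
Installment 6: opening $355.64; interest $6.04 → $361.68; payment $120.56; balance $241.12
Installment 7: opening $241.12; interest $4.09 → $245.21; payment $122.60; balance $122.61
Installment 8: opening $122.61; interest $2.08 → $124.69; payment $124.69; balance $0.00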